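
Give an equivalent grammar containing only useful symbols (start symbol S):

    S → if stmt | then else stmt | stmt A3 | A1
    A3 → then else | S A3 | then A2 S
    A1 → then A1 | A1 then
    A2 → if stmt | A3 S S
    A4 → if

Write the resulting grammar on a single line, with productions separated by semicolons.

Generating nonterminals: {A2, A3, A4, S}.
Reachable from S after that: {A2, A3, S}.
Removed useless symbols: {A1, A4} and every production mentioning them.

S → if stmt | then else stmt | stmt A3; A3 → then else | S A3 | then A2 S; A2 → if stmt | A3 S S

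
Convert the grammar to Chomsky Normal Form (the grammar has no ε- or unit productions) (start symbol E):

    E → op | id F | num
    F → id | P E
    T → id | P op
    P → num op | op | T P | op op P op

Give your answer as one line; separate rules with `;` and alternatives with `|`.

Introduce a nonterminal for each terminal appearing in a rule of length ≥ 2: X1 → id, X2 → op, X3 → num.
Binarize each right-hand side of length ≥ 3 by chaining fresh nonterminals (Y1, Y2, …): affected rules were P → X2 X2 P X2.

E → op | X1 F | num; F → id | P E; T → id | P X2; P → X3 X2 | op | T P | X2 Y1; X1 → id; X2 → op; X3 → num; Y1 → X2 Y2; Y2 → P X2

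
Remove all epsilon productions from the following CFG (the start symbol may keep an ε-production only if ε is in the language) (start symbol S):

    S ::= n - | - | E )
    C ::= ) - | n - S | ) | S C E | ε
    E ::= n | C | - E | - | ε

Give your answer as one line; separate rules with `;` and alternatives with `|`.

S ::= n - | - | E ) | ); C ::= ) - | n - S | ) | S C E | S C | S E | S; E ::= n | C | - E | -

Nullable nonterminals: {C, E}.
ε ∉ L(G), so no ε-production is kept.
Expand every rule over subsets of its nullable positions: S → E ) gives E ) | ). C → S C E gives S C E | S C | S E | S. E → - E gives - E | -.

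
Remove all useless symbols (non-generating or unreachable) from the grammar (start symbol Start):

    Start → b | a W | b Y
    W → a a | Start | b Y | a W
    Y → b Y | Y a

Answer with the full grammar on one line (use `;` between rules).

Generating nonterminals: {Start, W}.
Reachable from Start after that: {Start, W}.
Removed useless symbols: {Y} and every production mentioning them.

Start → b | a W; W → a a | Start | a W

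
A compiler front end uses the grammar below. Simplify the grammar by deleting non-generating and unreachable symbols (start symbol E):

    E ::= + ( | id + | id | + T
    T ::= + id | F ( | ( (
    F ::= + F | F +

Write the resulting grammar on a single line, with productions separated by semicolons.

Generating nonterminals: {E, T}.
Reachable from E after that: {E, T}.
Removed useless symbols: {F} and every production mentioning them.

E ::= + ( | id + | id | + T; T ::= + id | ( (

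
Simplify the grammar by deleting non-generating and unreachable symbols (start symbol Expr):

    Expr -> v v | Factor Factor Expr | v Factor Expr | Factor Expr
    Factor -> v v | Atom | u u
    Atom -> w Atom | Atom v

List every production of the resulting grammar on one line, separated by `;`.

Generating nonterminals: {Expr, Factor}.
Reachable from Expr after that: {Expr, Factor}.
Removed useless symbols: {Atom} and every production mentioning them.

Expr -> v v | Factor Factor Expr | v Factor Expr | Factor Expr; Factor -> v v | u u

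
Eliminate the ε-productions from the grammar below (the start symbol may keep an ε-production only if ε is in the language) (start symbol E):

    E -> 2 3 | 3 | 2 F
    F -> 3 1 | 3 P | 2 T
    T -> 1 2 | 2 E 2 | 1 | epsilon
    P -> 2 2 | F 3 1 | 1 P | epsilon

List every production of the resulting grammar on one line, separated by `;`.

The nullable symbols are {P, T}.
ε ∉ L(G), so no ε-production is kept.
Add the nullable-subset variants: F → 3 P gives 3 P | 3. F → 2 T gives 2 T | 2. P → 1 P gives 1 P | 1.

E -> 2 3 | 3 | 2 F; F -> 3 1 | 3 P | 3 | 2 T | 2; T -> 1 2 | 2 E 2 | 1; P -> 2 2 | F 3 1 | 1 P | 1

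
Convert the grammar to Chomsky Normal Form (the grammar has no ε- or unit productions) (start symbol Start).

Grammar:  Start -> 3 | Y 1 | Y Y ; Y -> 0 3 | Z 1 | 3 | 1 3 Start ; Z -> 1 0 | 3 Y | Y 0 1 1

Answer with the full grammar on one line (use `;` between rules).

Introduce a nonterminal for each terminal appearing in a rule of length ≥ 2: X1 → 1, X2 → 0, X3 → 3.
Binarize each right-hand side of length ≥ 3 by chaining fresh nonterminals (Y1, Y2, …): affected rules were Y → X1 X3 Start; Z → Y X2 X1 X1.

Start -> 3 | Y X1 | Y Y; Y -> X2 X3 | Z X1 | 3 | X1 Y1; Z -> X1 X2 | X3 Y | Y Y2; X1 -> 1; X2 -> 0; X3 -> 3; Y1 -> X3 Start; Y2 -> X2 Y3; Y3 -> X1 X1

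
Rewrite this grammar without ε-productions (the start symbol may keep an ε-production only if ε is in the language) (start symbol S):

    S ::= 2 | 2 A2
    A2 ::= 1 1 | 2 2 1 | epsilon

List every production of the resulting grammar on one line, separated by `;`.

The nullable symbols are {A2}.
ε ∉ L(G), so no ε-production is kept.

S ::= 2 | 2 A2; A2 ::= 1 1 | 2 2 1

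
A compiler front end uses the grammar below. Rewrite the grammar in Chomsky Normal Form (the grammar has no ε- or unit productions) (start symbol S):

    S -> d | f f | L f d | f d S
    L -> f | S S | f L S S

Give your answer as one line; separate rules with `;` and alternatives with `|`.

S -> d | X1 X1 | L Y1 | X1 Y2; L -> f | S S | X1 Y3; X1 -> f; X2 -> d; Y1 -> X1 X2; Y2 -> X2 S; Y3 -> L Y4; Y4 -> S S

Introduce a nonterminal for each terminal appearing in a rule of length ≥ 2: X1 → f, X2 → d.
Binarize each right-hand side of length ≥ 3 by chaining fresh nonterminals (Y1, Y2, …): affected rules were S → L X1 X2; S → X1 X2 S; L → X1 L S S.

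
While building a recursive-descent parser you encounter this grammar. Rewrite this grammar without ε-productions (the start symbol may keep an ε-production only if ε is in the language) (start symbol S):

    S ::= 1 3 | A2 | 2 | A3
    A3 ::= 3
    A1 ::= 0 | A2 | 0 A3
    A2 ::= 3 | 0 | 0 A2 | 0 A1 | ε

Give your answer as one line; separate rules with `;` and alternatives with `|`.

S ::= 1 3 | A2 | 2 | A3 | ε; A3 ::= 3; A1 ::= 0 | A2 | 0 A3; A2 ::= 3 | 0 | 0 A2 | 0 A1

Nullable set = {A1, A2, S}.
ε ∈ L(G) since S is nullable, so keep S → ε.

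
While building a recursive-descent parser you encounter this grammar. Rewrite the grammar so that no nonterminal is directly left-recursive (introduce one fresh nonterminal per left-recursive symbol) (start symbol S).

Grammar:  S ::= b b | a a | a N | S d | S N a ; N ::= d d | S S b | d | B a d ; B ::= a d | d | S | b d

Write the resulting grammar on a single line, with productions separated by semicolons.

S ::= b b S' | a a S' | a N S'; N ::= d d | S S b | d | B a d; B ::= a d | d | S | b d; S' ::= d S' | N a S' | ε

Left recursion appears on S.
For S: α = {d, N a}, β = {b b, a a, a N}. Rewrite as S → β S' and S' → α S' | ε.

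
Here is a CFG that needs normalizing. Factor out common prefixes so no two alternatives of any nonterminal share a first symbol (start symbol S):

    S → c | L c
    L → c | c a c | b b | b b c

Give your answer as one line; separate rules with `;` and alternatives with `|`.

S → c | L c; L → b b L' | c L''; L' → ε | c; L'' → ε | a c

L has alternatives sharing prefix 'b b': factor to L → b b L' with L' → ε | c.
L has alternatives sharing prefix 'c': factor to L → c L'' with L'' → ε | a c.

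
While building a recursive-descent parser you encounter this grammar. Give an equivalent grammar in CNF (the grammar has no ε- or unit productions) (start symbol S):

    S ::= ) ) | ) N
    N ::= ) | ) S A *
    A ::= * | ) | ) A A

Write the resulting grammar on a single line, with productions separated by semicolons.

S ::= X1 X1 | X1 N; N ::= ) | X1 Y1; A ::= * | ) | X1 Y3; X1 ::= ); X2 ::= *; Y1 ::= S Y2; Y2 ::= A X2; Y3 ::= A A

Introduce a nonterminal for each terminal appearing in a rule of length ≥ 2: X1 → ), X2 → *.
Binarize each right-hand side of length ≥ 3 by chaining fresh nonterminals (Y1, Y2, …): affected rules were N → X1 S A X2; A → X1 A A.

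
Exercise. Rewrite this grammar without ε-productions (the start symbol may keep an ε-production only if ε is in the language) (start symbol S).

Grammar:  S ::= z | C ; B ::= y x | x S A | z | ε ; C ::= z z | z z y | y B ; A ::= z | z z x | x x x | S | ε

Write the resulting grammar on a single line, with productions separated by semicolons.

S ::= z | C; B ::= y x | x S A | x S | z; C ::= z z | z z y | y B | y; A ::= z | z z x | x x x | S

Nullable set = {A, B}.
ε ∉ L(G), so no ε-production is kept.
Add the nullable-subset variants: B → x S A gives x S A | x S. C → y B gives y B | y.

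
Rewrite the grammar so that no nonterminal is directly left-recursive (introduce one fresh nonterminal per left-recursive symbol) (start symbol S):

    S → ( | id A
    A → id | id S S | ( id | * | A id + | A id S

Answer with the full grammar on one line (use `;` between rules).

S → ( | id A; A → id A' | id S S A' | ( id A' | * A'; A' → id + A' | id S A' | epsilon

A is directly left-recursive.
For A: α = {id +, id S}, β = {id, id S S, ( id, *}. Rewrite as A → β A' and A' → α A' | ε.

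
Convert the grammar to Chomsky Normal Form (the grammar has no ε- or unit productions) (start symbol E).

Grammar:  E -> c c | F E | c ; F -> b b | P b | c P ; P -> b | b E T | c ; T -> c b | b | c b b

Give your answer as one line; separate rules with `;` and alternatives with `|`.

Introduce a nonterminal for each terminal appearing in a rule of length ≥ 2: X1 → c, X2 → b.
Binarize each right-hand side of length ≥ 3 by chaining fresh nonterminals (Y1, Y2, …): affected rules were P → X2 E T; T → X1 X2 X2.

E -> X1 X1 | F E | c; F -> X2 X2 | P X2 | X1 P; P -> b | X2 Y1 | c; T -> X1 X2 | b | X1 Y2; X1 -> c; X2 -> b; Y1 -> E T; Y2 -> X2 X2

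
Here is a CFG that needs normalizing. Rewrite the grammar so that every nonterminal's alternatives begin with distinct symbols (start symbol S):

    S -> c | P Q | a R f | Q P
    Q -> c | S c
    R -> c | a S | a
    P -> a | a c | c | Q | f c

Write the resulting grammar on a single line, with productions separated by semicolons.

R has alternatives sharing prefix 'a': factor to R → a R' with R' → S | ε.
P has alternatives sharing prefix 'a': factor to P → a P' with P' → ε | c.

S -> c | P Q | a R f | Q P; Q -> c | S c; R -> c | a R'; P -> c | Q | f c | a P'; R' -> S | ε; P' -> ε | c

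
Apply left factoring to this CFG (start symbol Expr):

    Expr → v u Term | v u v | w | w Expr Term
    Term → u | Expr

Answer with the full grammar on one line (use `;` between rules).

Expr has alternatives sharing prefix 'v u': factor to Expr → v u Expr1 with Expr1 → Term | v.
Expr has alternatives sharing prefix 'w': factor to Expr → w Expr2 with Expr2 → ε | Expr Term.

Expr → v u Expr1 | w Expr2; Term → u | Expr; Expr1 → Term | v; Expr2 → ε | Expr Term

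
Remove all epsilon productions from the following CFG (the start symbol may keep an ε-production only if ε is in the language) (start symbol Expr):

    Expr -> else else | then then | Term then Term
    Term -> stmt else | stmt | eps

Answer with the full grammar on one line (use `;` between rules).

Expr -> else else | then then | Term then Term | Term then | then Term | then; Term -> stmt else | stmt

Nullable nonterminals: {Term}.
ε ∉ L(G), so no ε-production is kept.
Add the nullable-subset variants: Expr → Term then Term gives Term then Term | Term then | then Term | then.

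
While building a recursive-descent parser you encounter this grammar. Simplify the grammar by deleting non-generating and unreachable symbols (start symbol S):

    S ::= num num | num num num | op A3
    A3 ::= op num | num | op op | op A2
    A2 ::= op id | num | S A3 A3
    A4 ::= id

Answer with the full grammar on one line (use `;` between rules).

Generating nonterminals: {A2, A3, A4, S}.
Reachable from S after that: {A2, A3, S}.
Removed useless symbols: {A4} and every production mentioning them.

S ::= num num | num num num | op A3; A3 ::= op num | num | op op | op A2; A2 ::= op id | num | S A3 A3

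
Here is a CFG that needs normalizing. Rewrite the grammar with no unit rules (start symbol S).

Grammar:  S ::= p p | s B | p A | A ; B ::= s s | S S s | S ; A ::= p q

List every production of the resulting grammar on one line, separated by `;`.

Unit pairs: B ⇒* {A, S}; S ⇒* {A}.
For each unit pair (A, B), copy every non-unit production of B to A, then drop all unit productions.

S ::= p p | s B | p A | p q; B ::= s s | S S s | p p | s B | p A | p q; A ::= p q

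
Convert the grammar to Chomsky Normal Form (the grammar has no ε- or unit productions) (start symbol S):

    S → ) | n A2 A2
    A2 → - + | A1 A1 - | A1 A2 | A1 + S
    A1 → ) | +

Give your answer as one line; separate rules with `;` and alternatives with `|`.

S → ) | X1 Y1; A2 → X2 X3 | A1 Y2 | A1 A2 | A1 Y3; A1 → ) | +; X1 → n; X2 → -; X3 → +; Y1 → A2 A2; Y2 → A1 X2; Y3 → X3 S

Introduce a nonterminal for each terminal appearing in a rule of length ≥ 2: X1 → n, X2 → -, X3 → +.
Binarize each right-hand side of length ≥ 3 by chaining fresh nonterminals (Y1, Y2, …): affected rules were S → X1 A2 A2; A2 → A1 A1 X2; A2 → A1 X3 S.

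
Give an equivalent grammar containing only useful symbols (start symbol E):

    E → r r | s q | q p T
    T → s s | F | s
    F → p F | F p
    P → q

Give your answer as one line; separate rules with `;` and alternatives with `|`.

E → r r | s q | q p T; T → s s | s

Generating nonterminals: {E, P, T}.
Reachable from E after that: {E, T}.
Removed useless symbols: {F, P} and every production mentioning them.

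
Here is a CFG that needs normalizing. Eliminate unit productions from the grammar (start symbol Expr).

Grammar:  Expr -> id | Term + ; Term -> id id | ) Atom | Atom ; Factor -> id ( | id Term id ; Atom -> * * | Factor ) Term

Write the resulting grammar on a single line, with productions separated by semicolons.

Unit pairs: Term ⇒* {Atom}.
For each unit pair (A, B), copy every non-unit production of B to A, then drop all unit productions.

Expr -> id | Term +; Term -> id id | ) Atom | * * | Factor ) Term; Factor -> id ( | id Term id; Atom -> * * | Factor ) Term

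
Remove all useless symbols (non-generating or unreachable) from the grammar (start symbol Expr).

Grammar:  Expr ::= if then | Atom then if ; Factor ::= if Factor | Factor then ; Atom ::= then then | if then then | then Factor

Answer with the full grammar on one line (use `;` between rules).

Expr ::= if then | Atom then if; Atom ::= then then | if then then

Generating nonterminals: {Atom, Expr}.
Reachable from Expr after that: {Atom, Expr}.
Removed useless symbols: {Factor} and every production mentioning them.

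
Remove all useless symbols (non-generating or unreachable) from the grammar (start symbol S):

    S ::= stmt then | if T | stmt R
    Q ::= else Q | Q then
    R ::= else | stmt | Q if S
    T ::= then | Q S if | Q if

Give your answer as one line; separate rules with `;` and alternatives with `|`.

Generating nonterminals: {R, S, T}.
Reachable from S after that: {R, S, T}.
Removed useless symbols: {Q} and every production mentioning them.

S ::= stmt then | if T | stmt R; R ::= else | stmt; T ::= then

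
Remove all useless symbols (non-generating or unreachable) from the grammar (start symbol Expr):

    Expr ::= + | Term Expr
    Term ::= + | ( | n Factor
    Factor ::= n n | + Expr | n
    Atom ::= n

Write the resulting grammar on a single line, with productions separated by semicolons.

Expr ::= + | Term Expr; Term ::= + | ( | n Factor; Factor ::= n n | + Expr | n

Generating nonterminals: {Atom, Expr, Factor, Term}.
Reachable from Expr after that: {Expr, Factor, Term}.
Removed useless symbols: {Atom} and every production mentioning them.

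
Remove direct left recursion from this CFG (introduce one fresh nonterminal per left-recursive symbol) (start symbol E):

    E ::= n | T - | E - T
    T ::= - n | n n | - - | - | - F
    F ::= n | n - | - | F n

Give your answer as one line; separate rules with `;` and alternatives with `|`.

E ::= n E' | T - E'; T ::= - n | n n | - - | - | - F; F ::= n F' | n - F' | - F'; E' ::= - T E' | ε; F' ::= n F' | ε

Directly left-recursive nonterminals: E, F.
For E: α = {- T}, β = {n, T -}. Rewrite as E → β E' and E' → α E' | ε.
For F: α = {n}, β = {n, n -, -}. Rewrite as F → β F' and F' → α F' | ε.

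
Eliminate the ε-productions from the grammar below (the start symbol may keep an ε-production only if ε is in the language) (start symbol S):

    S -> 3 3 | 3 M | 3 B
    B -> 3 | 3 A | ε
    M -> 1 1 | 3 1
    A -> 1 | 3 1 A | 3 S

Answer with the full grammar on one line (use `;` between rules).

Nullable set = {B}.
ε ∉ L(G), so no ε-production is kept.
Add the nullable-subset variants: S → 3 B gives 3 B | 3.

S -> 3 3 | 3 M | 3 B | 3; B -> 3 | 3 A; M -> 1 1 | 3 1; A -> 1 | 3 1 A | 3 S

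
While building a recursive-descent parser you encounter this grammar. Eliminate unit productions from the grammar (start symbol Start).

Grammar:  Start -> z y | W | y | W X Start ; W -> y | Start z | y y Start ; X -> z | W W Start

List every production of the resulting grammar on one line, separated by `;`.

Start -> z y | y | W X Start | Start z | y y Start; W -> y | Start z | y y Start; X -> z | W W Start

Unit pairs: Start ⇒* {W}.
Replace each nonterminal's rules with the union of the non-unit rules of every nonterminal it unit-derives.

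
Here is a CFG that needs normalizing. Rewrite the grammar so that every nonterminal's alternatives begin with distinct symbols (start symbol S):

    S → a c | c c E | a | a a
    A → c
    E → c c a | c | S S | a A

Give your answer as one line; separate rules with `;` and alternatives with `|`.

S → c c E | a S'; A → c; E → S S | a A | c E'; S' → c | ε | a; E' → c a | ε

S has alternatives sharing prefix 'a': factor to S → a S' with S' → c | ε | a.
E has alternatives sharing prefix 'c': factor to E → c E' with E' → c a | ε.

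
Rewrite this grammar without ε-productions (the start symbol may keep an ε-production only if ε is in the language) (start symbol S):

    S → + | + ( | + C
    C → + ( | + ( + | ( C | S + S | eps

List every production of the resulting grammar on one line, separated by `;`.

The nullable symbols are {C}.
ε ∉ L(G), so no ε-production is kept.
Expand every rule over subsets of its nullable positions: C → ( C gives ( C | (.

S → + | + ( | + C; C → + ( | + ( + | ( C | ( | S + S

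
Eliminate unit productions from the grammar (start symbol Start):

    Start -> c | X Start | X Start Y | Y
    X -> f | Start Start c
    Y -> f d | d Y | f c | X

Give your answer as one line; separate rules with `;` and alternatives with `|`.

Unit pairs: Start ⇒* {X, Y}; Y ⇒* {X}.
For every A with A ⇒* B via unit rules, add B's non-unit alternatives to A; then delete every rule of the form X → Y.

Start -> c | X Start | X Start Y | f | Start Start c | f d | d Y | f c; X -> f | Start Start c; Y -> f | Start Start c | f d | d Y | f c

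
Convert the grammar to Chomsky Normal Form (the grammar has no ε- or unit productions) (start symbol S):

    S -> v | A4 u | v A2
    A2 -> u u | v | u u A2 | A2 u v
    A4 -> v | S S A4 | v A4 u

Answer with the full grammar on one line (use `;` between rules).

S -> v | A4 X1 | X2 A2; A2 -> X1 X1 | v | X1 Y1 | A2 Y2; A4 -> v | S Y3 | X2 Y4; X1 -> u; X2 -> v; Y1 -> X1 A2; Y2 -> X1 X2; Y3 -> S A4; Y4 -> A4 X1

Introduce a nonterminal for each terminal appearing in a rule of length ≥ 2: X1 → u, X2 → v.
Binarize each right-hand side of length ≥ 3 by chaining fresh nonterminals (Y1, Y2, …): affected rules were A2 → X1 X1 A2; A2 → A2 X1 X2; A4 → S S A4; A4 → X2 A4 X1.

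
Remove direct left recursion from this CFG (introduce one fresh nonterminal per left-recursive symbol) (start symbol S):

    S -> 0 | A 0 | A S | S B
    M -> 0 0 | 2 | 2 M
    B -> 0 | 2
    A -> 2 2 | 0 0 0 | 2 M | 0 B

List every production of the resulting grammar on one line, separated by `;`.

S -> 0 S' | A 0 S' | A S S'; M -> 0 0 | 2 | 2 M; B -> 0 | 2; A -> 2 2 | 0 0 0 | 2 M | 0 B; S' -> B S' | ε

Left recursion appears on S.
For S: α = {B}, β = {0, A 0, A S}. Rewrite as S → β S' and S' → α S' | ε.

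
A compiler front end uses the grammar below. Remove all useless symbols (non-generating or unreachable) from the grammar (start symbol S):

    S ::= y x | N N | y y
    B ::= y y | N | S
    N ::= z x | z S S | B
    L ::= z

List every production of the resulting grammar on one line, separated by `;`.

Generating nonterminals: {B, L, N, S}.
Reachable from S after that: {B, N, S}.
Removed useless symbols: {L} and every production mentioning them.

S ::= y x | N N | y y; B ::= y y | N | S; N ::= z x | z S S | B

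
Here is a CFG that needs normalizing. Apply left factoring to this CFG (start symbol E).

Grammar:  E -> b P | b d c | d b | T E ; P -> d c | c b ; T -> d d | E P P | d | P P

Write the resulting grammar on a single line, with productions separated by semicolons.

E -> d b | T E | b E'; P -> d c | c b; T -> E P P | P P | d T'; E' -> P | d c; T' -> d | ε

E has alternatives sharing prefix 'b': factor to E → b E' with E' → P | d c.
T has alternatives sharing prefix 'd': factor to T → d T' with T' → d | ε.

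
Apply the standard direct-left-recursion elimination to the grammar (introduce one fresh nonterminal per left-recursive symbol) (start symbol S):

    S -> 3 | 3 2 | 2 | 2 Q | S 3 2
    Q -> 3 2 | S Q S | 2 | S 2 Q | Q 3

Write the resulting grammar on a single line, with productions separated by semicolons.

S -> 3 S' | 3 2 S' | 2 S' | 2 Q S'; Q -> 3 2 Q' | S Q S Q' | 2 Q' | S 2 Q Q'; S' -> 3 2 S' | eps; Q' -> 3 Q' | eps

Directly left-recursive nonterminals: S, Q.
For S: α = {3 2}, β = {3, 3 2, 2, 2 Q}. Rewrite as S → β S' and S' → α S' | ε.
For Q: α = {3}, β = {3 2, S Q S, 2, S 2 Q}. Rewrite as Q → β Q' and Q' → α Q' | ε.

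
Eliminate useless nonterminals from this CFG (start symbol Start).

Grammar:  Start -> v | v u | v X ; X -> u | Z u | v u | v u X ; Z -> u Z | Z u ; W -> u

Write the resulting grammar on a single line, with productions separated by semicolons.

Start -> v | v u | v X; X -> u | v u | v u X

Generating nonterminals: {Start, W, X}.
Reachable from Start after that: {Start, X}.
Removed useless symbols: {W, Z} and every production mentioning them.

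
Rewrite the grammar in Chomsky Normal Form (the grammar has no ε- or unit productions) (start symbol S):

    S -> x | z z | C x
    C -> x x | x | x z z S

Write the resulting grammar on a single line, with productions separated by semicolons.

S -> x | X1 X1 | C X2; C -> X2 X2 | x | X2 Y1; X1 -> z; X2 -> x; Y1 -> X1 Y2; Y2 -> X1 S

Introduce a nonterminal for each terminal appearing in a rule of length ≥ 2: X1 → z, X2 → x.
Binarize each right-hand side of length ≥ 3 by chaining fresh nonterminals (Y1, Y2, …): affected rules were C → X2 X1 X1 S.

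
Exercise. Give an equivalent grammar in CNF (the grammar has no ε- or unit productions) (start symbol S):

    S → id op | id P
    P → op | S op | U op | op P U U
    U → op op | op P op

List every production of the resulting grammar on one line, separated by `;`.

Introduce a nonterminal for each terminal appearing in a rule of length ≥ 2: X1 → id, X2 → op.
Binarize each right-hand side of length ≥ 3 by chaining fresh nonterminals (Y1, Y2, …): affected rules were P → X2 P U U; U → X2 P X2.

S → X1 X2 | X1 P; P → op | S X2 | U X2 | X2 Y1; U → X2 X2 | X2 Y3; X1 → id; X2 → op; Y1 → P Y2; Y2 → U U; Y3 → P X2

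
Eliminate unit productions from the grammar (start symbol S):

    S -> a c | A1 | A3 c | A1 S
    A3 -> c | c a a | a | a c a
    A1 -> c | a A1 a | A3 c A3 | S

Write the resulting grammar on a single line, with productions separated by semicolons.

Unit pairs: A1 ⇒* {S}; S ⇒* {A1}.
Replace each nonterminal's rules with the union of the non-unit rules of every nonterminal it unit-derives.

S -> c | a A1 a | A3 c A3 | a c | A3 c | A1 S; A3 -> c | c a a | a | a c a; A1 -> c | a A1 a | A3 c A3 | a c | A3 c | A1 S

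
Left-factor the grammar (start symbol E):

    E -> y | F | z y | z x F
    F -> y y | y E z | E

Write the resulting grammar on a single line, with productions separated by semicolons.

E has alternatives sharing prefix 'z': factor to E → z E' with E' → y | x F.
F has alternatives sharing prefix 'y': factor to F → y F' with F' → y | E z.

E -> y | F | z E'; F -> E | y F'; E' -> y | x F; F' -> y | E z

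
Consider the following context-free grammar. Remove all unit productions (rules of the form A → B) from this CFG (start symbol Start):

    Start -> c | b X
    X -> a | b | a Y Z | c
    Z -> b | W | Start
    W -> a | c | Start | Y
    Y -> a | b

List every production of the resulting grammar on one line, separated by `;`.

Start -> c | b X; X -> a | b | a Y Z | c; Z -> b | c | b X | a; W -> c | b X | a | b; Y -> a | b

Unit pairs: W ⇒* {Start, Y}; Z ⇒* {Start, W, Y}.
For each unit pair (A, B), copy every non-unit production of B to A, then drop all unit productions.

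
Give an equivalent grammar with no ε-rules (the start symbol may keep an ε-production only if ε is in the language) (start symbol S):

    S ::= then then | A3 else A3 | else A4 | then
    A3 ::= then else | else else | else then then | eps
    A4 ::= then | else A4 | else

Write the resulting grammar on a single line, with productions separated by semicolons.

S ::= then then | A3 else A3 | A3 else | else A3 | else | else A4 | then; A3 ::= then else | else else | else then then; A4 ::= then | else A4 | else

Nullable set = {A3}.
ε ∉ L(G), so no ε-production is kept.
Add the nullable-subset variants: S → A3 else A3 gives A3 else A3 | A3 else | else A3 | else.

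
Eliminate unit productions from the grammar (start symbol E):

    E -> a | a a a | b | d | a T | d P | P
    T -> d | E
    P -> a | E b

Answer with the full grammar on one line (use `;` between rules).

Unit pairs: E ⇒* {P}; T ⇒* {E, P}.
For every A with A ⇒* B via unit rules, add B's non-unit alternatives to A; then delete every rule of the form X → Y.

E -> a | a a a | b | d | a T | d P | E b; T -> a | a a a | b | d | a T | d P | E b; P -> a | E b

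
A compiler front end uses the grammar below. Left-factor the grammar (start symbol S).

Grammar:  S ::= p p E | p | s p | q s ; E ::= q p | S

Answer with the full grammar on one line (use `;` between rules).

S ::= s p | q s | p S'; E ::= q p | S; S' ::= p E | ε

S has alternatives sharing prefix 'p': factor to S → p S' with S' → p E | ε.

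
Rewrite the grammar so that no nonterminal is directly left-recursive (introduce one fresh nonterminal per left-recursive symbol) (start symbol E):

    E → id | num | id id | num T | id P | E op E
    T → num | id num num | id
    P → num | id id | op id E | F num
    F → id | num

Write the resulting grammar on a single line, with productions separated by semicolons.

E → id E' | num E' | id id E' | num T E' | id P E'; T → num | id num num | id; P → num | id id | op id E | F num; F → id | num; E' → op E E' | ε

Left recursion appears on E.
For E: α = {op E}, β = {id, num, id id, num T, id P}. Rewrite as E → β E' and E' → α E' | ε.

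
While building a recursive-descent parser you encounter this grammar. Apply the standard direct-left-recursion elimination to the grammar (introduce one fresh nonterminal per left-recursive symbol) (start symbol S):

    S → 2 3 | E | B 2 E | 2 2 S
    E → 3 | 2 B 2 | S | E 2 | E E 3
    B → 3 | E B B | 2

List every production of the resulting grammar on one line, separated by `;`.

E is directly left-recursive.
For E: α = {2, E 3}, β = {3, 2 B 2, S}. Rewrite as E → β E' and E' → α E' | ε.

S → 2 3 | E | B 2 E | 2 2 S; E → 3 E' | 2 B 2 E' | S E'; B → 3 | E B B | 2; E' → 2 E' | E 3 E' | eps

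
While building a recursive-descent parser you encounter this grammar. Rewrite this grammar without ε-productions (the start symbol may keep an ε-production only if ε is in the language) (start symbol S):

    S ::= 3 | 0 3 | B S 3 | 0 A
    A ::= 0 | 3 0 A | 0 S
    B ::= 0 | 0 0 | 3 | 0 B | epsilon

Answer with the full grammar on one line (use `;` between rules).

S ::= 3 | 0 3 | B S 3 | S 3 | 0 A; A ::= 0 | 3 0 A | 0 S; B ::= 0 | 0 0 | 3 | 0 B

Nullable nonterminals: {B}.
ε ∉ L(G), so no ε-production is kept.
Add the nullable-subset variants: S → B S 3 gives B S 3 | S 3.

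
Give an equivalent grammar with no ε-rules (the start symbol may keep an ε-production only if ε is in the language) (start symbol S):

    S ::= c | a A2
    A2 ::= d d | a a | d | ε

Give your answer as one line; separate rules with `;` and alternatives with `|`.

Nullable set = {A2}.
ε ∉ L(G), so no ε-production is kept.
Expand every rule over subsets of its nullable positions: S → a A2 gives a A2 | a.

S ::= c | a A2 | a; A2 ::= d d | a a | d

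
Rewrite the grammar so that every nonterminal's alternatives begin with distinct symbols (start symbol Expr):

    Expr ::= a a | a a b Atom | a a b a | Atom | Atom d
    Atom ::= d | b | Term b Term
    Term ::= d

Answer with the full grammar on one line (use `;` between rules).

Expr has alternatives sharing prefix 'a a': factor to Expr → a a Expr1 with Expr1 → ε | b Atom | b a.
Expr has alternatives sharing prefix 'Atom': factor to Expr → Atom Expr2 with Expr2 → ε | d.
Expr1 has alternatives sharing prefix 'b': factor to Expr1 → b Expr11 with Expr11 → Atom | a.

Expr ::= a a Expr1 | Atom Expr2; Atom ::= d | b | Term b Term; Term ::= d; Expr1 ::= ε | b Expr11; Expr2 ::= ε | d; Expr11 ::= Atom | a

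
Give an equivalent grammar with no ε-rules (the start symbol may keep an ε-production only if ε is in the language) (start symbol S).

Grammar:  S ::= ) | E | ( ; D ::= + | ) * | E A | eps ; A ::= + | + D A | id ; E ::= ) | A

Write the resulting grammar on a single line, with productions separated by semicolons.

S ::= ) | E | (; D ::= + | ) * | E A; A ::= + | + D A | + A | id; E ::= ) | A

Nullable nonterminals: {D}.
ε ∉ L(G), so no ε-production is kept.
Add the nullable-subset variants: A → + D A gives + D A | + A.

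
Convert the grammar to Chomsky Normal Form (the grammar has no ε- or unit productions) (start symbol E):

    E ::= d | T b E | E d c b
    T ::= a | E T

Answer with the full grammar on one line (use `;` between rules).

Introduce a nonterminal for each terminal appearing in a rule of length ≥ 2: X1 → b, X2 → d, X3 → c.
Binarize each right-hand side of length ≥ 3 by chaining fresh nonterminals (Y1, Y2, …): affected rules were E → T X1 E; E → E X2 X3 X1.

E ::= d | T Y1 | E Y2; T ::= a | E T; X1 ::= b; X2 ::= d; X3 ::= c; Y1 ::= X1 E; Y2 ::= X2 Y3; Y3 ::= X3 X1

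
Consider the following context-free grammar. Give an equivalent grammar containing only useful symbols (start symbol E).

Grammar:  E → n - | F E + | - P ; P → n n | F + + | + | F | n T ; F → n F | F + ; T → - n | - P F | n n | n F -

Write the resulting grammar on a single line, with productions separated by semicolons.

Generating nonterminals: {E, P, T}.
Reachable from E after that: {E, P, T}.
Removed useless symbols: {F} and every production mentioning them.

E → n - | - P; P → n n | + | n T; T → - n | n n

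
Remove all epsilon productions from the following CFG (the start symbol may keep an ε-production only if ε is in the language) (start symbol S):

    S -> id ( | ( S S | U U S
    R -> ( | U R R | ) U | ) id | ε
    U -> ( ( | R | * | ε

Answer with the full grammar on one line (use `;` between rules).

Nullable set = {R, U}.
ε ∉ L(G), so no ε-production is kept.
For each production, add variants omitting each subset of nullable occurrences: S → U U S gives U U S | U S. R → U R R gives U R R | U R | U | R R. R → ) U gives ) U | ).

S -> id ( | ( S S | U U S | U S; R -> ( | U R R | U R | U | R R | ) U | ) | ) id; U -> ( ( | R | *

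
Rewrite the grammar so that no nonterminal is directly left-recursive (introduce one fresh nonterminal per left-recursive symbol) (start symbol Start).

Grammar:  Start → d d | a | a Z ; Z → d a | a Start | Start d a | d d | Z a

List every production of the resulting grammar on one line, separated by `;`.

Start → d d | a | a Z; Z → d a Z1 | a Start Z1 | Start d a Z1 | d d Z1; Z1 → a Z1 | ε

Directly left-recursive nonterminal: Z.
For Z: α = {a}, β = {d a, a Start, Start d a, d d}. Rewrite as Z → β Z1 and Z1 → α Z1 | ε.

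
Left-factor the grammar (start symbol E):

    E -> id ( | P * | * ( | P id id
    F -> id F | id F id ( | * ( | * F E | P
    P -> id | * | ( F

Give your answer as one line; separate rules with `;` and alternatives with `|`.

E has alternatives sharing prefix 'P': factor to E → P E' with E' → * | id id.
F has alternatives sharing prefix 'id F': factor to F → id F F' with F' → ε | id (.
F has alternatives sharing prefix '*': factor to F → * F'' with F'' → ( | F E.

E -> id ( | * ( | P E'; F -> P | id F F' | * F''; P -> id | * | ( F; E' -> * | id id; F' -> ε | id (; F'' -> ( | F E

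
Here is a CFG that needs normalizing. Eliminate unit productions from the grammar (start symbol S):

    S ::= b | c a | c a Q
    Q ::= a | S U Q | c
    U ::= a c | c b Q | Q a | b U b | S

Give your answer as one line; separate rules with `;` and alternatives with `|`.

Unit pairs: U ⇒* {S}.
For every A with A ⇒* B via unit rules, add B's non-unit alternatives to A; then delete every rule of the form X → Y.

S ::= b | c a | c a Q; Q ::= a | S U Q | c; U ::= a c | c b Q | Q a | b U b | b | c a | c a Q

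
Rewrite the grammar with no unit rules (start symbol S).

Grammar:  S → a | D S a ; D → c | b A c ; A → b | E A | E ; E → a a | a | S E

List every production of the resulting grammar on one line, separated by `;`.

S → a | D S a; D → c | b A c; A → a a | a | S E | b | E A; E → a a | a | S E

Unit pairs: A ⇒* {E}.
Replace each nonterminal's rules with the union of the non-unit rules of every nonterminal it unit-derives.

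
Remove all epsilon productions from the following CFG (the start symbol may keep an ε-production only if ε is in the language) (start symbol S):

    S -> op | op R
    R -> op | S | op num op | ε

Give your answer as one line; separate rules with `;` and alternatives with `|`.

S -> op | op R; R -> op | S | op num op

Nullable set = {R}.
ε ∉ L(G), so no ε-production is kept.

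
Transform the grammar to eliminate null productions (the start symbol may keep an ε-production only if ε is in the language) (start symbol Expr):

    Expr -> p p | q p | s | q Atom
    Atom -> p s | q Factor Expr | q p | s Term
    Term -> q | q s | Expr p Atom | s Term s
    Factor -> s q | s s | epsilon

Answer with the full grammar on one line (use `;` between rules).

Nullable nonterminals: {Factor}.
ε ∉ L(G), so no ε-production is kept.
Add the nullable-subset variants: Atom → q Factor Expr gives q Factor Expr | q Expr.

Expr -> p p | q p | s | q Atom; Atom -> p s | q Factor Expr | q Expr | q p | s Term; Term -> q | q s | Expr p Atom | s Term s; Factor -> s q | s s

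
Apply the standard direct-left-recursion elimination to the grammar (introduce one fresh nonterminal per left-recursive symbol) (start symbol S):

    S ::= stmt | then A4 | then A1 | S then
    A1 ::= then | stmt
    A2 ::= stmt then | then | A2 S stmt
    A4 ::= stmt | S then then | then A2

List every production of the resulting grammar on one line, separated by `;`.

S ::= stmt S' | then A4 S' | then A1 S'; A1 ::= then | stmt; A2 ::= stmt then A2' | then A2'; A4 ::= stmt | S then then | then A2; S' ::= then S' | ε; A2' ::= S stmt A2' | ε

S, A2 are directly left-recursive.
For S: α = {then}, β = {stmt, then A4, then A1}. Rewrite as S → β S' and S' → α S' | ε.
For A2: α = {S stmt}, β = {stmt then, then}. Rewrite as A2 → β A2' and A2' → α A2' | ε.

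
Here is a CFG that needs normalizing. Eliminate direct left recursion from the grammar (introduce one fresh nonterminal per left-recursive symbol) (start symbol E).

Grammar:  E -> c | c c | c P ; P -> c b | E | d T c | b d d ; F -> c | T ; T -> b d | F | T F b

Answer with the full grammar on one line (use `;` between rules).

E -> c | c c | c P; P -> c b | E | d T c | b d d; F -> c | T; T -> b d T' | F T'; T' -> F b T' | eps

T is directly left-recursive.
For T: α = {F b}, β = {b d, F}. Rewrite as T → β T' and T' → α T' | ε.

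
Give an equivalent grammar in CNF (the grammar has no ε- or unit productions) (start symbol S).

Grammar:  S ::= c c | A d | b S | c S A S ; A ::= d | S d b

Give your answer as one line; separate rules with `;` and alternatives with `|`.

Introduce a nonterminal for each terminal appearing in a rule of length ≥ 2: X1 → c, X2 → d, X3 → b.
Binarize each right-hand side of length ≥ 3 by chaining fresh nonterminals (Y1, Y2, …): affected rules were S → X1 S A S; A → S X2 X3.

S ::= X1 X1 | A X2 | X3 S | X1 Y1; A ::= d | S Y3; X1 ::= c; X2 ::= d; X3 ::= b; Y1 ::= S Y2; Y2 ::= A S; Y3 ::= X2 X3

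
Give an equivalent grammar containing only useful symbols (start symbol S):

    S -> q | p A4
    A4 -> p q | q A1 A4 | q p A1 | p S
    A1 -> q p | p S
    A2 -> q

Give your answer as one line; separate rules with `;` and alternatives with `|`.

S -> q | p A4; A4 -> p q | q A1 A4 | q p A1 | p S; A1 -> q p | p S

Generating nonterminals: {A1, A2, A4, S}.
Reachable from S after that: {A1, A4, S}.
Removed useless symbols: {A2} and every production mentioning them.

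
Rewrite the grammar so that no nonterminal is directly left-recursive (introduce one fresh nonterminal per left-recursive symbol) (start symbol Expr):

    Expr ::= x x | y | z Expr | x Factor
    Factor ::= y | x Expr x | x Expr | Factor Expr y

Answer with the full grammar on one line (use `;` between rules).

Expr ::= x x | y | z Expr | x Factor; Factor ::= y Factor1 | x Expr x Factor1 | x Expr Factor1; Factor1 ::= Expr y Factor1 | ε

Factor is directly left-recursive.
For Factor: α = {Expr y}, β = {y, x Expr x, x Expr}. Rewrite as Factor → β Factor1 and Factor1 → α Factor1 | ε.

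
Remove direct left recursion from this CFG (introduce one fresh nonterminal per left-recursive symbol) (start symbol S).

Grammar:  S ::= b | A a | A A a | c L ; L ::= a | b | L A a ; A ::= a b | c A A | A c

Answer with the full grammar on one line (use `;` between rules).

S ::= b | A a | A A a | c L; L ::= a L' | b L'; A ::= a b A' | c A A A'; L' ::= A a L' | ε; A' ::= c A' | ε

Left recursion appears on L, A.
For L: α = {A a}, β = {a, b}. Rewrite as L → β L' and L' → α L' | ε.
For A: α = {c}, β = {a b, c A A}. Rewrite as A → β A' and A' → α A' | ε.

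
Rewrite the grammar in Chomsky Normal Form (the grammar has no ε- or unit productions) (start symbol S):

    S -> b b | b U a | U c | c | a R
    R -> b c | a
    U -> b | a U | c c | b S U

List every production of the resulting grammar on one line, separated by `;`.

Introduce a nonterminal for each terminal appearing in a rule of length ≥ 2: X1 → b, X2 → a, X3 → c.
Binarize each right-hand side of length ≥ 3 by chaining fresh nonterminals (Y1, Y2, …): affected rules were S → X1 U X2; U → X1 S U.

S -> X1 X1 | X1 Y1 | U X3 | c | X2 R; R -> X1 X3 | a; U -> b | X2 U | X3 X3 | X1 Y2; X1 -> b; X2 -> a; X3 -> c; Y1 -> U X2; Y2 -> S U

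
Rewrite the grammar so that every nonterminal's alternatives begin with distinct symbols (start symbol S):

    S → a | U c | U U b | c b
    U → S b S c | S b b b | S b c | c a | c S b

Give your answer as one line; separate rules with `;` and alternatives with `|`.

S has alternatives sharing prefix 'U': factor to S → U S' with S' → c | U b.
U has alternatives sharing prefix 'S b': factor to U → S b U' with U' → S c | b b | c.
U has alternatives sharing prefix 'c': factor to U → c U'' with U'' → a | S b.

S → a | c b | U S'; U → S b U' | c U''; S' → c | U b; U' → S c | b b | c; U'' → a | S b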